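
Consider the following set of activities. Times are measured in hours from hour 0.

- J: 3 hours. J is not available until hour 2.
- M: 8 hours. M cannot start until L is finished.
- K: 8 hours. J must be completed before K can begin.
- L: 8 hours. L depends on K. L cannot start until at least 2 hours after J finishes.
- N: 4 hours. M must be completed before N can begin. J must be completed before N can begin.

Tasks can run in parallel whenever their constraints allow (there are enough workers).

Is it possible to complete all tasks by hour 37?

J cannot begin until its own release at hour 2. It runs from hour 2 to 2 + 3 = hour 5.
After J (finishes hour 5), K can start at hour 5 and finishes at hour 13.
For L: K (finishes hour 13); J (finishes hour 5, plus 2-hour gap → hour 7). Taking the maximum gives a start of hour 13, and it finishes at 13 + 8 = hour 21.
M cannot begin until L (finishes hour 21). It runs from hour 21 to 21 + 8 = hour 29.
For N: M (finishes hour 29); J (finishes hour 5). Taking the maximum gives a start of hour 29, and it finishes at 29 + 4 = hour 33.
Every task is finished by hour 33, which is no later than the deadline of 37, so the schedule is feasible.

Yes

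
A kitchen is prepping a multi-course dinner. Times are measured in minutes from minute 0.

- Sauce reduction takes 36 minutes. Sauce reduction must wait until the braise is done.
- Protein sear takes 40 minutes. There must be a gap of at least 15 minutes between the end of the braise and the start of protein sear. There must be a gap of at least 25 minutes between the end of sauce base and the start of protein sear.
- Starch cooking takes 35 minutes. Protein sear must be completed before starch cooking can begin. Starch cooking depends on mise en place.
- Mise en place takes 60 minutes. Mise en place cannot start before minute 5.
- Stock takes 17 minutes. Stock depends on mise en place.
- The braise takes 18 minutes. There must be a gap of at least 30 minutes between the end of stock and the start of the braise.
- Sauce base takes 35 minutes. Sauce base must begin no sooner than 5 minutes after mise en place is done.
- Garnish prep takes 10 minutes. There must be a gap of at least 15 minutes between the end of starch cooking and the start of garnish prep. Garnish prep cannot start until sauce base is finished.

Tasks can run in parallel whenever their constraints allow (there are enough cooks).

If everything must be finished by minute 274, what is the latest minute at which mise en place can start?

34

Garnish prep has no dependents, so it just needs to finish by minute 274. Starting by 274 − 10 = minute 264 achieves that.
Starch cooking must finish before garnish prep (must start by minute 264, minus 15-minute gap → minute 249). With a 35-minute duration, starch cooking must start by 249 − 35 = minute 214.
Protein sear must finish before starch cooking (must start by minute 214). With a 40-minute duration, protein sear must start by 214 − 40 = minute 174.
Sauce reduction has no dependents, so it just needs to finish by minute 274. Starting by 274 − 36 = minute 238 achieves that.
The braise must finish in time for protein sear (must start by minute 174, minus 15-minute gap → minute 159); sauce reduction (must start by minute 238). The tightest is minute 159, so the braise must start by 159 − 18 = minute 141.
Since the braise (must start by minute 141, minus 30-minute gap → minute 111) depends on it, stock must finish by minute 111. Backing off its 17-minute duration gives a latest start of minute 94.
Sauce base feeds protein sear (must start by minute 174, minus 25-minute gap → minute 149); garnish prep (must start by minute 264). Taking the minimum, sauce base must finish by minute 149 and start by 149 − 35 = minute 114.
Mise en place has several dependents: stock (must start by minute 94); sauce base (must start by minute 114, minus 5-minute gap → minute 109); starch cooking (must start by minute 214). The earliest of those limits is minute 94, so mise en place must start by 94 − 60 = minute 34.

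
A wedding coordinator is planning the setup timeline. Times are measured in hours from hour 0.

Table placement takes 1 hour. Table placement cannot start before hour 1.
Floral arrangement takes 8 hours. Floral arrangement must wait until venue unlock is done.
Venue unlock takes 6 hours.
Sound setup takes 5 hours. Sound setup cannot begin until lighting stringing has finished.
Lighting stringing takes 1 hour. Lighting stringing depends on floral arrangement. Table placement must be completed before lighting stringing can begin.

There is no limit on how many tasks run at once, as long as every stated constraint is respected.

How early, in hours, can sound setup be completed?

20

After its own release at hour 1, table placement can start at hour 1 and finishes at hour 2.
Venue unlock has no prerequisites, so it starts at hour 0 and finishes at hour 6.
Floral arrangement waits on venue unlock (finishes hour 6), so it starts at hour 6 and finishes at 6 + 8 = hour 14.
Lighting stringing needs all of floral arrangement (finishes hour 14); table placement (finishes hour 2). That puts its earliest start at hour 14; it finishes at 14 + 1 = hour 15.
Sound setup cannot begin until lighting stringing (finishes hour 15). It runs from hour 15 to 15 + 5 = hour 20.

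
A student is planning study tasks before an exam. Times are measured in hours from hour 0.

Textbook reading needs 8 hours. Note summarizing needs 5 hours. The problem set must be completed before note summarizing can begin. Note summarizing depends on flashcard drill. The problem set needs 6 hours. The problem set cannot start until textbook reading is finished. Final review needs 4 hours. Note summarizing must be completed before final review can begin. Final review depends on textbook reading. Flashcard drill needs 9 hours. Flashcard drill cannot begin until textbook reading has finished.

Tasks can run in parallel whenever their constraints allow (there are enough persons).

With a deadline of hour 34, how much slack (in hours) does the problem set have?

Textbook reading can start immediately at hour 0; it finishes at hour 8.
After textbook reading (finishes hour 8), the problem set can start at hour 8 and finishes at hour 14.

Working backward from the deadline:
To finish by hour 34, final review (duration 4) must start no later than hour 30.
Note summarizing has to be done before final review (must start by hour 30). That means finishing by hour 30, i.e. starting by 30 − 5 = hour 25.
The problem set feeds into note summarizing (must start by hour 25); so the problem set must finish by hour 25 and therefore start by hour 19.
So the problem set can start as early as hour 8 and as late as hour 19, giving 19 − 8 = 11 hours of slack.

11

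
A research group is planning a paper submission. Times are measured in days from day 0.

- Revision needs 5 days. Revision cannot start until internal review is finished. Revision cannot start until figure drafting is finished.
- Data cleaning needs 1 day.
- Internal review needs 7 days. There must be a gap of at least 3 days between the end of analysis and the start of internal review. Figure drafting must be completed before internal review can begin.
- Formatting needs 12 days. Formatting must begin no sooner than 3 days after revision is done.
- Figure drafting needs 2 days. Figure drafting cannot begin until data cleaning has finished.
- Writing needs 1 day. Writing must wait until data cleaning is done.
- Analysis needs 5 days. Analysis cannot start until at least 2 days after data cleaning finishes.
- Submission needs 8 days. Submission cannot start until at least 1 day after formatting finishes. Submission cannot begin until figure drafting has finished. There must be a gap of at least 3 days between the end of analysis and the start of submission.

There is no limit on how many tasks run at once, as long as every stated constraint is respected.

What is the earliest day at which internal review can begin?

11

Data cleaning has no prerequisites, so it starts at day 0 and finishes at day 1.
Figure drafting cannot begin until data cleaning (finishes day 1). It runs from day 1 to 1 + 2 = day 3.
Analysis waits on data cleaning (finishes day 1, plus 2-day gap → day 3), so it starts at day 3 and finishes at 3 + 5 = day 8.
Internal review waits on analysis (finishes day 8, plus 3-day gap → day 11); figure drafting (finishes day 3). The latest of these is day 11, which is the earliest internal review can start.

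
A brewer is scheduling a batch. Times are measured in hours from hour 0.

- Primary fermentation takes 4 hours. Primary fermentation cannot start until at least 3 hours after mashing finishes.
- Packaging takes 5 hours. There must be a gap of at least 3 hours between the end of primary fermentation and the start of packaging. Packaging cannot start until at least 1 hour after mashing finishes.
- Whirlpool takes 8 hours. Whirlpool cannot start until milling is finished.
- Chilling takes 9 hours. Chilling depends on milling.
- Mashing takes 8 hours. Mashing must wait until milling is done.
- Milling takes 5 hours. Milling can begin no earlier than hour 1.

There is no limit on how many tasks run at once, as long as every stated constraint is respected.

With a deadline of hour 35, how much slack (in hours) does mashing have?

6

Milling cannot begin until its own release at hour 1. It runs from hour 1 to 1 + 5 = hour 6.
Mashing waits on milling (finishes hour 6), so it starts at hour 6 and finishes at 6 + 8 = hour 14.

Working backward from the deadline:
Nothing follows packaging; the deadline of hour 35 is its only limit. It must start by 35 − 5 = hour 30.
Primary fermentation has to be done before packaging (must start by hour 30, minus 3-hour gap → hour 27). That means finishing by hour 27, i.e. starting by 27 − 4 = hour 23.
Mashing feeds primary fermentation (must start by hour 23, minus 3-hour gap → hour 20); packaging (must start by hour 30, minus 1-hour gap → hour 29). Taking the minimum, mashing must finish by hour 20 and start by 20 − 8 = hour 12.
So mashing can start as early as hour 6 and as late as hour 12, giving 12 − 6 = 6 hours of slack.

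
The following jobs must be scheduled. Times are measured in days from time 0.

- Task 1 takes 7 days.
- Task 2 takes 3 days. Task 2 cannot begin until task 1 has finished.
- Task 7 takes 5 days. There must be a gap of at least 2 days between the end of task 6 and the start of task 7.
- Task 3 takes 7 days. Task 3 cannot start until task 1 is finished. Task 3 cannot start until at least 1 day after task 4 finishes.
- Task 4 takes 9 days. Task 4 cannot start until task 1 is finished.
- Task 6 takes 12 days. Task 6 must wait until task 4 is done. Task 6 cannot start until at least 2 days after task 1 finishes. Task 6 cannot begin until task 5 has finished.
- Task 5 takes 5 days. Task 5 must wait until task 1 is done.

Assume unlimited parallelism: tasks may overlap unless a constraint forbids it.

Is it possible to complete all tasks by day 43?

Yes

Task 1 can start immediately at day 0; it finishes at day 7.
Task 5 cannot begin until task 1 (finishes day 7). It runs from day 7 to 7 + 5 = day 12.
After task 1 (finishes day 7), task 4 can start at day 7 and finishes at day 16.
For task 6: task 4 (finishes day 16); task 1 (finishes day 7, plus 2-day gap → day 9); task 5 (finishes day 12). Taking the maximum gives a start of day 16, and it finishes at 16 + 12 = day 28.
After task 6 (finishes day 28, plus 2-day gap → day 30), task 7 can start at day 30 and finishes at day 35.
Task 3 cannot start until task 1 (finishes day 7); task 4 (finishes day 16, plus 1-day gap → day 17). The controlling bound is day 17, so task 3 finishes at 17 + 7 = day 24.
Task 2 waits on task 1 (finishes day 7), so it starts at day 7 and finishes at 7 + 3 = day 10.
Every task is finished by day 35, which is no later than the deadline of 43, so the schedule is feasible.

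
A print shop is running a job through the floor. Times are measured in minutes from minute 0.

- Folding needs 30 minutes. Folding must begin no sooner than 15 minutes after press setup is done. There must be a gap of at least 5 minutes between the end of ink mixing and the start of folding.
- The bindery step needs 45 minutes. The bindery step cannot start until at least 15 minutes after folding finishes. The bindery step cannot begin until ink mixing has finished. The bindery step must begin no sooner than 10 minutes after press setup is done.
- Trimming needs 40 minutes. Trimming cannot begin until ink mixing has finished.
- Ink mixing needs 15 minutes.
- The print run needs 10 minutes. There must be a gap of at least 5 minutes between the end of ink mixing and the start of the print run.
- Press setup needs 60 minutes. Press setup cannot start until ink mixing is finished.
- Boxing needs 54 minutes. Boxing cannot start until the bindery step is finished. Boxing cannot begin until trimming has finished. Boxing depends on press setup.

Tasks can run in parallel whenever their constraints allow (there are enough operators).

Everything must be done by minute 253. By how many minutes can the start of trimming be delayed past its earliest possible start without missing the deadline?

144

Nothing blocks ink mixing, so it runs from minute 0 to minute 15.
After ink mixing (finishes minute 15), trimming can start at minute 15 and finishes at minute 55.

Working backward from the deadline:
Boxing must finish by minute 253; it takes 54 minutes, so it must start by 253 − 54 = minute 199.
Trimming feeds into boxing (must start by minute 199); so trimming must finish by minute 199 and therefore start by minute 159.
So trimming can start as early as minute 15 and as late as minute 159, giving 159 − 15 = 144 minutes of slack.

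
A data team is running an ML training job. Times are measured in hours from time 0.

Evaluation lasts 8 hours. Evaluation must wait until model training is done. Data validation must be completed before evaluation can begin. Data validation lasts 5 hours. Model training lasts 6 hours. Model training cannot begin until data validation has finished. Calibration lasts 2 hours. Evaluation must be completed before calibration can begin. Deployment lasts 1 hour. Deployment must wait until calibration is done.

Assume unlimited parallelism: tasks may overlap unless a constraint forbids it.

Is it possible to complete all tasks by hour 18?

No

Data validation can start immediately at hour 0; it finishes at hour 5.
Model training waits on data validation (finishes hour 5), so it starts at hour 5 and finishes at 5 + 6 = hour 11.
Evaluation needs all of model training (finishes hour 11); data validation (finishes hour 5). That puts its earliest start at hour 11; it finishes at 11 + 8 = hour 19.
Calibration waits on evaluation (finishes hour 19), so it starts at hour 19 and finishes at 19 + 2 = hour 21.
Deployment cannot begin until calibration (finishes hour 21). It runs from hour 21 to 21 + 1 = hour 22.
The earliest everything can be done is hour 22, which is after the deadline of 18, so it is not possible.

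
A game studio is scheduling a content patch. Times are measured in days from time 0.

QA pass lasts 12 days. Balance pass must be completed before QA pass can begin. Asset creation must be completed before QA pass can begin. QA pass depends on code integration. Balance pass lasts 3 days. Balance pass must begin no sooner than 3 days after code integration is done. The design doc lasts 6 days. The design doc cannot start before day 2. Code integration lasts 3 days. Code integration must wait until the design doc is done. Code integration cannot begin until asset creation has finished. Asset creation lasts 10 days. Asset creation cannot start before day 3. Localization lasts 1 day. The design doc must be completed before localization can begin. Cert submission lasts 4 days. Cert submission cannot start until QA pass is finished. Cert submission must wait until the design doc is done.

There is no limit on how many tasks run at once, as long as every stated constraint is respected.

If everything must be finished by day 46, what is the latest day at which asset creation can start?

11

Nothing follows cert submission; the deadline of day 46 is its only limit. It must start by 46 − 4 = day 42.
Since cert submission (must start by day 42) depends on it, QA pass must finish by day 42. Backing off its 12-day duration gives a latest start of day 30.
Since QA pass (must start by day 30) depends on it, balance pass must finish by day 30. Backing off its 3-day duration gives a latest start of day 27.
For code integration: balance pass (must start by day 27, minus 3-day gap → day 24); QA pass (must start by day 30). The most restrictive is day 24; with a 3-day duration, code integration must start by day 21.
For asset creation: code integration (must start by day 21); QA pass (must start by day 30). The most restrictive is day 21; with a 10-day duration, asset creation must start by day 11.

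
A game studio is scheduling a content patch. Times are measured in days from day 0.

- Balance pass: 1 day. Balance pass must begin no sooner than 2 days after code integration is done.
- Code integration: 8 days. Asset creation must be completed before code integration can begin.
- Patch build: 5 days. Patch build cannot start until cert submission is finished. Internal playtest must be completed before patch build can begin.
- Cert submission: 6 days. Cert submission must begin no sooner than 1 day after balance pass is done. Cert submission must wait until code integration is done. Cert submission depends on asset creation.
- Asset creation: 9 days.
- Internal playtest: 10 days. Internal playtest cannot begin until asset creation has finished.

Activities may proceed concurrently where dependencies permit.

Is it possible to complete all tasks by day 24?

No

Asset creation can start immediately at day 0; it finishes at day 9.
Internal playtest cannot begin until asset creation (finishes day 9). It runs from day 9 to 9 + 10 = day 19.
After asset creation (finishes day 9), code integration can start at day 9 and finishes at day 17.
Balance pass cannot begin until code integration (finishes day 17, plus 2-day gap → day 19). It runs from day 19 to 19 + 1 = day 20.
Cert submission cannot start until balance pass (finishes day 20, plus 1-day gap → day 21); code integration (finishes day 17); asset creation (finishes day 9). The controlling bound is day 21, so cert submission finishes at 21 + 6 = day 27.
Patch build cannot start until cert submission (finishes day 27); internal playtest (finishes day 19). The controlling bound is day 27, so patch build finishes at 27 + 5 = day 32.
The earliest everything can be done is day 32, which is after the deadline of 24, so it is not possible.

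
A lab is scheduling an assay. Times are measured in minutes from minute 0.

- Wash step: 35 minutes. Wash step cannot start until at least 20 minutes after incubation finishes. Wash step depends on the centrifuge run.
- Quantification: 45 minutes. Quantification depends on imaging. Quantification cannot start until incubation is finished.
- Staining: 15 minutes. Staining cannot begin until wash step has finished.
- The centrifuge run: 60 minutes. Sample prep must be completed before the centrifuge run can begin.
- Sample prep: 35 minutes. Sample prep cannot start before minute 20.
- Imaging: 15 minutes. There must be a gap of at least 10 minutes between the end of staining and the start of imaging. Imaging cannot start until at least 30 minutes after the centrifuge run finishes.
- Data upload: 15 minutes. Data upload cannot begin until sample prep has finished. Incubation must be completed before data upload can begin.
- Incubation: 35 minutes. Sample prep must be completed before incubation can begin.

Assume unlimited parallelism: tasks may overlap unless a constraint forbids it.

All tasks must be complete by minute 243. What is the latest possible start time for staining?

158

To finish by minute 243, quantification (duration 45) must start no later than minute 198.
Imaging must finish before quantification (must start by minute 198). With a 15-minute duration, imaging must start by 198 − 15 = minute 183.
Since imaging (must start by minute 183, minus 10-minute gap → minute 173) depends on it, staining must finish by minute 173. Backing off its 15-minute duration gives a latest start of minute 158.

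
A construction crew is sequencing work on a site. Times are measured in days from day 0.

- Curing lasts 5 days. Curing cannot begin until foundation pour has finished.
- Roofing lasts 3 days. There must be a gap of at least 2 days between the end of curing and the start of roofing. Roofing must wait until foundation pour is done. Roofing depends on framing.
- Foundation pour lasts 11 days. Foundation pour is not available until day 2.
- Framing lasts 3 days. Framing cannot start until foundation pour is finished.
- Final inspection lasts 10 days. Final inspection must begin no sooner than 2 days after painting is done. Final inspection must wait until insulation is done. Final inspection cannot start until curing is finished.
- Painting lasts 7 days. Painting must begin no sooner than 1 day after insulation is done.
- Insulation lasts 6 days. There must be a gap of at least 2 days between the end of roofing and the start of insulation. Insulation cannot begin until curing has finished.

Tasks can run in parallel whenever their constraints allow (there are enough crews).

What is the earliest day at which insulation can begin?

Foundation pour waits on its own release at day 2, so it starts at day 2 and finishes at 2 + 11 = day 13.
After foundation pour (finishes day 13), framing can start at day 13 and finishes at day 16.
Curing waits on foundation pour (finishes day 13), so it starts at day 13 and finishes at 13 + 5 = day 18.
Roofing cannot start until curing (finishes day 18, plus 2-day gap → day 20); foundation pour (finishes day 13); framing (finishes day 16). The controlling bound is day 20, so roofing finishes at 20 + 3 = day 23.
Insulation waits on roofing (finishes day 23, plus 2-day gap → day 25); curing (finishes day 18). The latest of these is day 25, which is the earliest insulation can start.

25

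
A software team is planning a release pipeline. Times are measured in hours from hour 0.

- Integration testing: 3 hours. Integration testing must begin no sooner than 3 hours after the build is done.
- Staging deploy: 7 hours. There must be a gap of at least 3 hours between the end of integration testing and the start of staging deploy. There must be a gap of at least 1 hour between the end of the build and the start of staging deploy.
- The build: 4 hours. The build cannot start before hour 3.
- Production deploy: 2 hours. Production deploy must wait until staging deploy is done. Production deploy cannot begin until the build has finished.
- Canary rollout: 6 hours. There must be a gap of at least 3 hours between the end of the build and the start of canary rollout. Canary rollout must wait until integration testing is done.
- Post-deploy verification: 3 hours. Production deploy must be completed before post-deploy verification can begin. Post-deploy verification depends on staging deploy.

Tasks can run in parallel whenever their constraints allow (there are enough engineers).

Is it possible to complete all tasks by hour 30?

After its own release at hour 3, the build can start at hour 3 and finishes at hour 7.
Integration testing waits on the build (finishes hour 7, plus 3-hour gap → hour 10), so it starts at hour 10 and finishes at 10 + 3 = hour 13.
For canary rollout: the build (finishes hour 7, plus 3-hour gap → hour 10); integration testing (finishes hour 13). Taking the maximum gives a start of hour 13, and it finishes at 13 + 6 = hour 19.
Staging deploy cannot start until integration testing (finishes hour 13, plus 3-hour gap → hour 16); the build (finishes hour 7, plus 1-hour gap → hour 8). The controlling bound is hour 16, so staging deploy finishes at 16 + 7 = hour 23.
For production deploy: staging deploy (finishes hour 23); the build (finishes hour 7). Taking the maximum gives a start of hour 23, and it finishes at 23 + 2 = hour 25.
Post-deploy verification needs all of production deploy (finishes hour 25); staging deploy (finishes hour 23). That puts its earliest start at hour 25; it finishes at 25 + 3 = hour 28.
Every task is finished by hour 28, which is no later than the deadline of 30, so the schedule is feasible.

Yes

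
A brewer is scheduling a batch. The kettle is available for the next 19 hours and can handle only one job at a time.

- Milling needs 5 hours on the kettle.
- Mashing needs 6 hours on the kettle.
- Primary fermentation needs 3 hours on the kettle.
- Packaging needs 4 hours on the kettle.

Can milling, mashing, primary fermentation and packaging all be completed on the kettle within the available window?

Yes

Running back to back, the jobs need 5 + 6 + 3 + 4 = 18 hours on the kettle.
Since 18 ≤ 19, they fit within the window.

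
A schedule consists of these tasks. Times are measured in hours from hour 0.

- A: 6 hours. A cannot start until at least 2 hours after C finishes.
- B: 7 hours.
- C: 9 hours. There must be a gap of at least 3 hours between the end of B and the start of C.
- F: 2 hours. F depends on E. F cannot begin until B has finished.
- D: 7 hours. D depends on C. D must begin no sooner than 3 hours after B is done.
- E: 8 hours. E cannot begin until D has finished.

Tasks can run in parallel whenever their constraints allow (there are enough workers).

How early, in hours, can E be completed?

34

Nothing blocks B, so it runs from hour 0 to hour 7.
C waits on B (finishes hour 7, plus 3-hour gap → hour 10), so it starts at hour 10 and finishes at 10 + 9 = hour 19.
D has to wait for C (finishes hour 19); B (finishes hour 7, plus 3-hour gap → hour 10). The latest of these is hour 19, so D runs hour 19 to 19 + 7 = hour 26.
E cannot begin until D (finishes hour 26). It runs from hour 26 to 26 + 8 = hour 34.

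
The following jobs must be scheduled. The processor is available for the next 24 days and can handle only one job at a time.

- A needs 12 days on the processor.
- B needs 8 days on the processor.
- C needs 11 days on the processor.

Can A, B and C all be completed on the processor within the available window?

No

Running back to back, the jobs need 12 + 8 + 11 = 31 days on the processor.
Since 31 > 24, they cannot all fit.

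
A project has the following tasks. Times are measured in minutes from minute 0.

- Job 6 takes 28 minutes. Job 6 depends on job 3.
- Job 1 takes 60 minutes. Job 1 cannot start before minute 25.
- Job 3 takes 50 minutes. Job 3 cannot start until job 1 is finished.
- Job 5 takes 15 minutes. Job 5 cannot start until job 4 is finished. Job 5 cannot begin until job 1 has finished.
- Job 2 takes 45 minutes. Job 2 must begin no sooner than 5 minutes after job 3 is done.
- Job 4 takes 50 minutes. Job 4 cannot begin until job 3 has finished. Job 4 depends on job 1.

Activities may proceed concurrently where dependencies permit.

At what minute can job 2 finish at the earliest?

Job 1 cannot begin until its own release at minute 25. It runs from minute 25 to 25 + 60 = minute 85.
After job 1 (finishes minute 85), job 3 can start at minute 85 and finishes at minute 135.
Job 2 waits on job 3 (finishes minute 135, plus 5-minute gap → minute 140), so it starts at minute 140 and finishes at 140 + 45 = minute 185.

185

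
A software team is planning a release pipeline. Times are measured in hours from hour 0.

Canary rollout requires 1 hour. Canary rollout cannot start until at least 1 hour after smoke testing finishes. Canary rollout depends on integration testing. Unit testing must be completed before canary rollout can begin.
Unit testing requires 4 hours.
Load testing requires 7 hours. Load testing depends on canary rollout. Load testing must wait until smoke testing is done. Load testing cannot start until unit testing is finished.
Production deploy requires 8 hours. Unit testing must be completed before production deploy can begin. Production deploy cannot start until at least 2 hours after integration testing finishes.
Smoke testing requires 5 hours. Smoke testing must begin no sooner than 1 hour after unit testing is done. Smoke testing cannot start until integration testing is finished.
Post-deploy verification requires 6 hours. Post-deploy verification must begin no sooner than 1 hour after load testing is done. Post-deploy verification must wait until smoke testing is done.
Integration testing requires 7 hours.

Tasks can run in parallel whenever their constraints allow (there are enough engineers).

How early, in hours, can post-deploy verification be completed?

28

Nothing blocks integration testing, so it runs from hour 0 to hour 7.
Unit testing can start immediately at hour 0; it finishes at hour 4.
Smoke testing has to wait for unit testing (finishes hour 4, plus 1-hour gap → hour 5); integration testing (finishes hour 7). The latest of these is hour 7, so smoke testing runs hour 7 to 7 + 5 = hour 12.
Canary rollout needs all of smoke testing (finishes hour 12, plus 1-hour gap → hour 13); integration testing (finishes hour 7); unit testing (finishes hour 4). That puts its earliest start at hour 13; it finishes at 13 + 1 = hour 14.
Load testing has to wait for canary rollout (finishes hour 14); smoke testing (finishes hour 12); unit testing (finishes hour 4). The latest of these is hour 14, so load testing runs hour 14 to 14 + 7 = hour 21.
Post-deploy verification cannot start until load testing (finishes hour 21, plus 1-hour gap → hour 22); smoke testing (finishes hour 12). The controlling bound is hour 22, so post-deploy verification finishes at 22 + 6 = hour 28.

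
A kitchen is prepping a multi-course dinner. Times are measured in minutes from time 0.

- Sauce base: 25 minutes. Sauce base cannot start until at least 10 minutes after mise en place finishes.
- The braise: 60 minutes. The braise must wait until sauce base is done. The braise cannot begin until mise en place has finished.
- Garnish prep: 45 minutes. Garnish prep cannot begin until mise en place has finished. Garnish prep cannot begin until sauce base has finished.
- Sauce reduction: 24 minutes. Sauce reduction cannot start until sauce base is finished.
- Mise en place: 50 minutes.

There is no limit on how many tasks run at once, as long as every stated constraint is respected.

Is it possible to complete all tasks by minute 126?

No

Mise en place can start immediately at minute 0; it finishes at minute 50.
Sauce base waits on mise en place (finishes minute 50, plus 10-minute gap → minute 60), so it starts at minute 60 and finishes at 60 + 25 = minute 85.
Garnish prep needs all of mise en place (finishes minute 50); sauce base (finishes minute 85). That puts its earliest start at minute 85; it finishes at 85 + 45 = minute 130.
After sauce base (finishes minute 85), sauce reduction can start at minute 85 and finishes at minute 109.
The braise needs all of sauce base (finishes minute 85); mise en place (finishes minute 50). That puts its earliest start at minute 85; it finishes at 85 + 60 = minute 145.
The earliest everything can be done is minute 145, which is after the deadline of 126, so it is not possible.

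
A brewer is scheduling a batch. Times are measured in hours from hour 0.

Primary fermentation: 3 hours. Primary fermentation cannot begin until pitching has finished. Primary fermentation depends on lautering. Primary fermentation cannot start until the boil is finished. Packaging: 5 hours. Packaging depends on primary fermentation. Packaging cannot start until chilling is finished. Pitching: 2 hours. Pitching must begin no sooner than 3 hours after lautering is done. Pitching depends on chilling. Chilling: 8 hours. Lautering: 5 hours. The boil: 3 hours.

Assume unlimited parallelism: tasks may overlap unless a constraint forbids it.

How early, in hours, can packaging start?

Chilling has no prerequisites, so it starts at hour 0 and finishes at hour 8.
The boil can start immediately at hour 0; it finishes at hour 3.
Lautering has no prerequisites, so it starts at hour 0 and finishes at hour 5.
Pitching needs all of lautering (finishes hour 5, plus 3-hour gap → hour 8); chilling (finishes hour 8). That puts its earliest start at hour 8; it finishes at 8 + 2 = hour 10.
Primary fermentation has to wait for pitching (finishes hour 10); lautering (finishes hour 5); the boil (finishes hour 3). The latest of these is hour 10, so primary fermentation runs hour 10 to 10 + 3 = hour 13.
Packaging waits on primary fermentation (finishes hour 13); chilling (finishes hour 8). The latest of these is hour 13, which is the earliest packaging can start.

13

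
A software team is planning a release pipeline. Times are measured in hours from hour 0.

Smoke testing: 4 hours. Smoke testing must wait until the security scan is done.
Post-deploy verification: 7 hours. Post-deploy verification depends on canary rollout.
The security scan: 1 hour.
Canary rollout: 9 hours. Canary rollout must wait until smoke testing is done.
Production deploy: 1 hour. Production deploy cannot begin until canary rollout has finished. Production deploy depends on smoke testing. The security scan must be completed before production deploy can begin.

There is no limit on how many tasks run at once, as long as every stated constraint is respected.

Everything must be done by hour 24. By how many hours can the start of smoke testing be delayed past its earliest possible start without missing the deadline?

The security scan has no prerequisites, so it starts at hour 0 and finishes at hour 1.
After the security scan (finishes hour 1), smoke testing can start at hour 1 and finishes at hour 5.

Working backward from the deadline:
Production deploy has no dependents, so it just needs to finish by hour 24. Starting by 24 − 1 = hour 23 achieves that.
To finish by hour 24, post-deploy verification (duration 7) must start no later than hour 17.
Canary rollout must finish in time for production deploy (must start by hour 23); post-deploy verification (must start by hour 17). The tightest is hour 17, so canary rollout must start by 17 − 9 = hour 8.
For smoke testing: canary rollout (must start by hour 8); production deploy (must start by hour 23). The most restrictive is hour 8; with a 4-hour duration, smoke testing must start by hour 4.
So smoke testing can start as early as hour 1 and as late as hour 4, giving 4 − 1 = 3 hours of slack.

3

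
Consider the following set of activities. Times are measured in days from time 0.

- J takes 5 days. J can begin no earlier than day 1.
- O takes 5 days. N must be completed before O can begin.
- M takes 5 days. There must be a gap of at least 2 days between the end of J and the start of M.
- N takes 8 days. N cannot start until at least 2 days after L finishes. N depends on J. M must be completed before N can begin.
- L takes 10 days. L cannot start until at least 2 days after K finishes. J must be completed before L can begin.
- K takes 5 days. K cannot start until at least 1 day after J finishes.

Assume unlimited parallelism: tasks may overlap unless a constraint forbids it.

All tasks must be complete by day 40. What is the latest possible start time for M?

22

O has no dependents, so it just needs to finish by day 40. Starting by 40 − 5 = day 35 achieves that.
N must finish before O (must start by day 35). With an 8-day duration, N must start by 35 − 8 = day 27.
M must finish before N (must start by day 27). With a 5-day duration, M must start by 27 − 5 = day 22.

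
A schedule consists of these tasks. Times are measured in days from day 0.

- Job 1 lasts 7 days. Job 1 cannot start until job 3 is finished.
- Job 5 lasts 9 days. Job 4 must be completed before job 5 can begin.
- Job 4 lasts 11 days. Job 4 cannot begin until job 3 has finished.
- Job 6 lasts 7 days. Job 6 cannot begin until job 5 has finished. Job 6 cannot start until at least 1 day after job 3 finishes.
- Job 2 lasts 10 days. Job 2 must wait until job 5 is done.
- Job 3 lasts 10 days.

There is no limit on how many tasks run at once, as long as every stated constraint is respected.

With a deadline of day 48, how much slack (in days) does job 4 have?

8

Job 3 has no prerequisites, so it starts at day 0 and finishes at day 10.
Job 4 cannot begin until job 3 (finishes day 10). It runs from day 10 to 10 + 11 = day 21.

Working backward from the deadline:
Job 2 must finish by day 48; it takes 10 days, so it must start by 48 − 10 = day 38.
Job 6 has no dependents, so it just needs to finish by day 48. Starting by 48 − 7 = day 41 achieves that.
Job 5 feeds job 2 (must start by day 38); job 6 (must start by day 41). Taking the minimum, job 5 must finish by day 38 and start by 38 − 9 = day 29.
Job 4 feeds into job 5 (must start by day 29); so job 4 must finish by day 29 and therefore start by day 18.
So job 4 can start as early as day 10 and as late as day 18, giving 18 − 10 = 8 days of slack.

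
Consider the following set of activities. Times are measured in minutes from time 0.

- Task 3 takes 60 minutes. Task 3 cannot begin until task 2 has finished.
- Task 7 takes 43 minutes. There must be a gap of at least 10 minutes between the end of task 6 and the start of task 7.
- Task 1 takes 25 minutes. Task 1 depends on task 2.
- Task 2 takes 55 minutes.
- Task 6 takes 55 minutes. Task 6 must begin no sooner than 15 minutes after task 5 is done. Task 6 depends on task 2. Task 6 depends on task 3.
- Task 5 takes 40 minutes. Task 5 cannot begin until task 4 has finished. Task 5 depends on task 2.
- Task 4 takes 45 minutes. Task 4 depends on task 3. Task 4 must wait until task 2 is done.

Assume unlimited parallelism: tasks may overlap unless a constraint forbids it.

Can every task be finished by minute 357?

Yes

Nothing blocks task 2, so it runs from minute 0 to minute 55.
Task 3 cannot begin until task 2 (finishes minute 55). It runs from minute 55 to 55 + 60 = minute 115.
Task 4 has to wait for task 3 (finishes minute 115); task 2 (finishes minute 55). The latest of these is minute 115, so task 4 runs minute 115 to 115 + 45 = minute 160.
For task 5: task 4 (finishes minute 160); task 2 (finishes minute 55). Taking the maximum gives a start of minute 160, and it finishes at 160 + 40 = minute 200.
Task 6 needs all of task 5 (finishes minute 200, plus 15-minute gap → minute 215); task 2 (finishes minute 55); task 3 (finishes minute 115). That puts its earliest start at minute 215; it finishes at 215 + 55 = minute 270.
After task 6 (finishes minute 270, plus 10-minute gap → minute 280), task 7 can start at minute 280 and finishes at minute 323.
After task 2 (finishes minute 55), task 1 can start at minute 55 and finishes at minute 80.
Every task is finished by minute 323, which is no later than the deadline of 357, so the schedule is feasible.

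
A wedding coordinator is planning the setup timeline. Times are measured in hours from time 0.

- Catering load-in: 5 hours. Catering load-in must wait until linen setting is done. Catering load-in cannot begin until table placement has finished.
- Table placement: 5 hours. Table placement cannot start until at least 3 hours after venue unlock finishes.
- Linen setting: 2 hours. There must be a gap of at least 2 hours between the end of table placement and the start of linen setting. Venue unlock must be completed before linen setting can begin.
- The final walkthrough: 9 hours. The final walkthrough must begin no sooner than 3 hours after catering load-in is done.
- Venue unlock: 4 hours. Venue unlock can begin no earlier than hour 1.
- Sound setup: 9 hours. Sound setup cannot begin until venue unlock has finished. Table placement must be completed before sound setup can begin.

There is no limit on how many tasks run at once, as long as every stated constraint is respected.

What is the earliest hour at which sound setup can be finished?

Venue unlock cannot begin until its own release at hour 1. It runs from hour 1 to 1 + 4 = hour 5.
Table placement cannot begin until venue unlock (finishes hour 5, plus 3-hour gap → hour 8). It runs from hour 8 to 8 + 5 = hour 13.
Sound setup needs all of venue unlock (finishes hour 5); table placement (finishes hour 13). That puts its earliest start at hour 13; it finishes at 13 + 9 = hour 22.

22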